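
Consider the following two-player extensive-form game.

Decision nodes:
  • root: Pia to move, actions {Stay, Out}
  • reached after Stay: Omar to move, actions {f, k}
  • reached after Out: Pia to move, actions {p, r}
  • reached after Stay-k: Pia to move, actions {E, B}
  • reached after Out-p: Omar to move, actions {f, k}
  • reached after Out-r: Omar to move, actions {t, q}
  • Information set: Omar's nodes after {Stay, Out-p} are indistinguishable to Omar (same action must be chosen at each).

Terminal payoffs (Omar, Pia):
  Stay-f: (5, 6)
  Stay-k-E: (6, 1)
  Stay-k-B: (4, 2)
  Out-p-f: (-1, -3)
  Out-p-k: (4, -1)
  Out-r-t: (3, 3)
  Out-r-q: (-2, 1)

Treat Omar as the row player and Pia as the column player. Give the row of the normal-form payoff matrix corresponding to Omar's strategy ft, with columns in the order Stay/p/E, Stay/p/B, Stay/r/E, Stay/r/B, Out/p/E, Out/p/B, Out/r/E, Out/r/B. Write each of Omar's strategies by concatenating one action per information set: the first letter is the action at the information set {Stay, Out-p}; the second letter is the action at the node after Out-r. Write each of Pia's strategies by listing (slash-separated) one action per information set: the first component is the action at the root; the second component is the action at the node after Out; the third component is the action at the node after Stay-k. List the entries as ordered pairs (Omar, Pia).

vs Stay/p/E: Pia plays Stay → Omar plays f at [Stay] → (5, 6)
vs Stay/p/B: Pia plays Stay → Omar plays f at [Stay] → (5, 6)
vs Stay/r/E: Pia plays Stay → Omar plays f at [Stay] → (5, 6)
vs Stay/r/B: Pia plays Stay → Omar plays f at [Stay] → (5, 6)
vs Out/p/E: Pia plays Out → Pia plays p at [Out] → Omar plays f at [Out-p] → (-1, -3)
vs Out/p/B: Pia plays Out → Pia plays p at [Out] → Omar plays f at [Out-p] → (-1, -3)
vs Out/r/E: Pia plays Out → Pia plays r at [Out] → Omar plays t at [Out-r] → (3, 3)
vs Out/r/B: Pia plays Out → Pia plays r at [Out] → Omar plays t at [Out-r] → (3, 3)

(5,6) (5,6) (5,6) (5,6) (-1,-3) (-1,-3) (3,3) (3,3)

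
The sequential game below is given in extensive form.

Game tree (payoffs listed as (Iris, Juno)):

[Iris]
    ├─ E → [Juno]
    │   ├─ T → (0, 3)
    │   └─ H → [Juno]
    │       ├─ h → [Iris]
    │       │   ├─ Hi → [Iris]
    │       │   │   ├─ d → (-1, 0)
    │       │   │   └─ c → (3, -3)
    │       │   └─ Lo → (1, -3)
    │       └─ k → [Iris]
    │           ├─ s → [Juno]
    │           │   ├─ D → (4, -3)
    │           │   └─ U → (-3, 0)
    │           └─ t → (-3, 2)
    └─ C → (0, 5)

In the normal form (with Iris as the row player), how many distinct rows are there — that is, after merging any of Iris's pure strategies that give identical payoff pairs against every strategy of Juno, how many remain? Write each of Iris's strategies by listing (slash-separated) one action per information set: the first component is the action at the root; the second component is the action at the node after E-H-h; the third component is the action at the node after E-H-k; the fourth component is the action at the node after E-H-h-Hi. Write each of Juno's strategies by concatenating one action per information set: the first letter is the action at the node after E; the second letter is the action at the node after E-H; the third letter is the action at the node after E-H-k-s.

7

Iris has 16 pure strategies: E/Hi/s/d, E/Hi/s/c, E/Hi/t/d, E/Hi/t/c, E/Lo/s/d, E/Lo/s/c, E/Lo/t/d, E/Lo/t/c, C/Hi/s/d, C/Hi/s/c, C/Hi/t/d, C/Hi/t/c, C/Lo/s/d, C/Lo/s/c, C/Lo/t/d, C/Lo/t/c. Columns: ThD, ThU, TkD, TkU, HhD, HhU, HkD, HkU.
{E/Hi/s/d} → row (0,3) (0,3) (0,3) (0,3) (-1,0) (-1,0) (4,-3) (-3,0)
{E/Hi/s/c} → row (0,3) (0,3) (0,3) (0,3) (3,-3) (3,-3) (4,-3) (-3,0)
{E/Hi/t/d} → row (0,3) (0,3) (0,3) (0,3) (-1,0) (-1,0) (-3,2) (-3,2)
{E/Hi/t/c} → row (0,3) (0,3) (0,3) (0,3) (3,-3) (3,-3) (-3,2) (-3,2)
{E/Lo/s/d, E/Lo/s/c} → row (0,3) (0,3) (0,3) (0,3) (1,-3) (1,-3) (4,-3) (-3,0)
{E/Lo/t/d, E/Lo/t/c} → row (0,3) (0,3) (0,3) (0,3) (1,-3) (1,-3) (-3,2) (-3,2)
{C/Hi/s/d, C/Hi/s/c, C/Hi/t/d, C/Hi/t/c, C/Lo/s/d, C/Lo/s/c, C/Lo/t/d, C/Lo/t/c} → row (0,5) (0,5) (0,5) (0,5) (0,5) (0,5) (0,5) (0,5)
That's 7 distinct rows out of 16 strategies.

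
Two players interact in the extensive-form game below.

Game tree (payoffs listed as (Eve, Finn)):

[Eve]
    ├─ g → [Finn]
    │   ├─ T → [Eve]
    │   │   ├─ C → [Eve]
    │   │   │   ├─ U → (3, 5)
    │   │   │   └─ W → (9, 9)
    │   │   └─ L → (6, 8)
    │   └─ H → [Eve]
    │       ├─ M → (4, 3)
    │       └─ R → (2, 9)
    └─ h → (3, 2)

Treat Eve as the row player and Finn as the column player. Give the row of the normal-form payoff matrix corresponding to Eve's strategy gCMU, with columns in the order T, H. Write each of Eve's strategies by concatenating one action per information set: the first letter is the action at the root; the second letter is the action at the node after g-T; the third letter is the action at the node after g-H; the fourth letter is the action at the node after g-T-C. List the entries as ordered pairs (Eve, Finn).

vs T: Eve plays g → Finn plays T at [g] → Eve plays C at [g-T] → Eve plays U at [g-T-C] → (3, 5)
vs H: Eve plays g → Finn plays H at [g] → Eve plays M at [g-H] → (4, 3)

(3,5) (4,3)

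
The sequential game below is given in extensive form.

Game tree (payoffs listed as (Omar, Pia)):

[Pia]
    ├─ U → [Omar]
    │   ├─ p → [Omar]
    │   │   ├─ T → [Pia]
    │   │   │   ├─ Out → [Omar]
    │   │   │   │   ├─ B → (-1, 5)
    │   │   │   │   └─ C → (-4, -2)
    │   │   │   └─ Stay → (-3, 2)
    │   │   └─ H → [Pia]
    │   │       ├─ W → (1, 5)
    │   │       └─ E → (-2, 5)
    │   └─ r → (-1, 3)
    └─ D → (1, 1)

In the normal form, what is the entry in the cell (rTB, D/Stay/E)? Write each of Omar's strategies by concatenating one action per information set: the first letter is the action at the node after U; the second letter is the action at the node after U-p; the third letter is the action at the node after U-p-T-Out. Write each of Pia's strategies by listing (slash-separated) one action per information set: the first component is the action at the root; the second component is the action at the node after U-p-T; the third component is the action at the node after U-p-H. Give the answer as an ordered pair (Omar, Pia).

(1, 1)

Trace the play path from the root:
  Pia plays D
→ terminal payoff (1, 1).
(Omar's choice at the node after U is never reached on this path, so it doesn't affect the outcome.)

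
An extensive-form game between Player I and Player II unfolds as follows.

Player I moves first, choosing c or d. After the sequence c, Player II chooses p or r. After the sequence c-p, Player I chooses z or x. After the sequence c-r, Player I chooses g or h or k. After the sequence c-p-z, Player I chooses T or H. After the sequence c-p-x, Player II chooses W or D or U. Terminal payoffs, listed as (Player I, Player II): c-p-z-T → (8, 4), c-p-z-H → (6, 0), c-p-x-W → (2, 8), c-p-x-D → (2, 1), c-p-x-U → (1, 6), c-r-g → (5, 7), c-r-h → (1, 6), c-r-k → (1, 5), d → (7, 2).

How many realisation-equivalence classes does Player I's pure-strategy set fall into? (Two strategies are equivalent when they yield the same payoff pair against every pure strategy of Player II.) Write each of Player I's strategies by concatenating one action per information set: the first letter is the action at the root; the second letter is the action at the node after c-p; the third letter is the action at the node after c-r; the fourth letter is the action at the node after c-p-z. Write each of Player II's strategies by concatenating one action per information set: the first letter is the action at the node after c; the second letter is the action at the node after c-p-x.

10

Player I has 24 pure strategies: czgT, czgH, czhT, czhH, czkT, czkH, cxgT, cxgH, cxhT, cxhH, cxkT, cxkH, dzgT, dzgH, dzhT, dzhH, dzkT, dzkH, dxgT, dxgH, dxhT, dxhH, dxkT, dxkH. Columns: pW, pD, pU, rW, rD, rU.
{czgT} → row (8,4) (8,4) (8,4) (5,7) (5,7) (5,7)
{czgH} → row (6,0) (6,0) (6,0) (5,7) (5,7) (5,7)
{czhT} → row (8,4) (8,4) (8,4) (1,6) (1,6) (1,6)
{czhH} → row (6,0) (6,0) (6,0) (1,6) (1,6) (1,6)
{czkT} → row (8,4) (8,4) (8,4) (1,5) (1,5) (1,5)
{czkH} → row (6,0) (6,0) (6,0) (1,5) (1,5) (1,5)
{cxgT, cxgH} → row (2,8) (2,1) (1,6) (5,7) (5,7) (5,7)
{cxhT, cxhH} → row (2,8) (2,1) (1,6) (1,6) (1,6) (1,6)
{cxkT, cxkH} → row (2,8) (2,1) (1,6) (1,5) (1,5) (1,5)
{dzgT, dzgH, dzhT, dzhH, dzkT, dzkH, dxgT, dxgH, dxhT, dxhH, dxkT, dxkH} → row (7,2) (7,2) (7,2) (7,2) (7,2) (7,2)
That's 10 distinct rows out of 24 strategies.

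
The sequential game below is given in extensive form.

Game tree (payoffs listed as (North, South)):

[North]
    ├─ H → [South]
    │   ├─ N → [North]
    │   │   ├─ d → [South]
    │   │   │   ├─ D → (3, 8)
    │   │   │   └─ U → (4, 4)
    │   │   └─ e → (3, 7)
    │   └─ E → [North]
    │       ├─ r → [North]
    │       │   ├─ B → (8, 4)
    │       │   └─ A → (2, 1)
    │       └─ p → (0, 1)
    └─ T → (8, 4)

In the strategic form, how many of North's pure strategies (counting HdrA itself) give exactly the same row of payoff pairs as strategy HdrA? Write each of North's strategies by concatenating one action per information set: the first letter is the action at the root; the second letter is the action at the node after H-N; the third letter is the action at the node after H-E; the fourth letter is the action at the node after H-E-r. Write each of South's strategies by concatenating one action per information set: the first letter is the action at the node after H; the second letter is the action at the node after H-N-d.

1

Row for HdrA (columns ND, NU, ED, EU): (3,8) (4,4) (2,1) (2,1).
Every one of North's information sets is on the play path for some reply by South when North follows HdrA.
Changing the action at any of them therefore changes at least one column, so only HdrA itself gives this row.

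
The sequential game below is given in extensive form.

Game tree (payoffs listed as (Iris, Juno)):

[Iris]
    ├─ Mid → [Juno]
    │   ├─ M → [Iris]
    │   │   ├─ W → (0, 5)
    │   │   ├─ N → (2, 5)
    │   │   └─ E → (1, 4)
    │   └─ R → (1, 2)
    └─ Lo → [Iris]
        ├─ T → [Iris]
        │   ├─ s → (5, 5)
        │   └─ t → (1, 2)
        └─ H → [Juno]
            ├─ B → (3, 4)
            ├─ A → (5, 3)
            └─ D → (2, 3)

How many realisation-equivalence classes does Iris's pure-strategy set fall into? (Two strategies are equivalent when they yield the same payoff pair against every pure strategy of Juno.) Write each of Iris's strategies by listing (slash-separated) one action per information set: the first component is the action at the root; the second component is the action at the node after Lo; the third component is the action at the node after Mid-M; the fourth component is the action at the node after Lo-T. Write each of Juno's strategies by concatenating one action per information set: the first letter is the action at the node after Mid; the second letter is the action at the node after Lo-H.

6

Iris has 24 pure strategies: Mid/T/W/s, Mid/T/W/t, Mid/T/N/s, Mid/T/N/t, Mid/T/E/s, Mid/T/E/t, Mid/H/W/s, Mid/H/W/t, Mid/H/N/s, Mid/H/N/t, Mid/H/E/s, Mid/H/E/t, Lo/T/W/s, Lo/T/W/t, Lo/T/N/s, Lo/T/N/t, Lo/T/E/s, Lo/T/E/t, Lo/H/W/s, Lo/H/W/t, Lo/H/N/s, Lo/H/N/t, Lo/H/E/s, Lo/H/E/t. Columns: MB, MA, MD, RB, RA, RD.
{Mid/T/W/s, Mid/T/W/t, Mid/H/W/s, Mid/H/W/t} → row (0,5) (0,5) (0,5) (1,2) (1,2) (1,2)
{Mid/T/N/s, Mid/T/N/t, Mid/H/N/s, Mid/H/N/t} → row (2,5) (2,5) (2,5) (1,2) (1,2) (1,2)
{Mid/T/E/s, Mid/T/E/t, Mid/H/E/s, Mid/H/E/t} → row (1,4) (1,4) (1,4) (1,2) (1,2) (1,2)
{Lo/T/W/s, Lo/T/N/s, Lo/T/E/s} → row (5,5) (5,5) (5,5) (5,5) (5,5) (5,5)
{Lo/T/W/t, Lo/T/N/t, Lo/T/E/t} → row (1,2) (1,2) (1,2) (1,2) (1,2) (1,2)
{Lo/H/W/s, Lo/H/W/t, Lo/H/N/s, Lo/H/N/t, Lo/H/E/s, Lo/H/E/t} → row (3,4) (5,3) (2,3) (3,4) (5,3) (2,3)
That's 6 distinct rows out of 24 strategies.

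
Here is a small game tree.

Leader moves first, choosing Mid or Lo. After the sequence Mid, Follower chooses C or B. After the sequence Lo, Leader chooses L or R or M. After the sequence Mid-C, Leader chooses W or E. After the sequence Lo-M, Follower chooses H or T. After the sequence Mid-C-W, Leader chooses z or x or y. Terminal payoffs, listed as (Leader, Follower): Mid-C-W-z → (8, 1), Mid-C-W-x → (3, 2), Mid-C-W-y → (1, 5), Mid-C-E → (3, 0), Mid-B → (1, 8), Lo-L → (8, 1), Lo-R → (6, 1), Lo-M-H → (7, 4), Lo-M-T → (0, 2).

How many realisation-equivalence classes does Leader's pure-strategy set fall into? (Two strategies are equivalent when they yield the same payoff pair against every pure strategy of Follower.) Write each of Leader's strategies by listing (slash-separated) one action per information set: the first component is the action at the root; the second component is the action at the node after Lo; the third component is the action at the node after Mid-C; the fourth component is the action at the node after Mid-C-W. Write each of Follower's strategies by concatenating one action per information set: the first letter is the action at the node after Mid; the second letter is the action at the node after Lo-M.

7

Leader has 36 pure strategies: Mid/L/W/z, Mid/L/W/x, Mid/L/W/y, Mid/L/E/z, Mid/L/E/x, Mid/L/E/y, Mid/R/W/z, Mid/R/W/x, Mid/R/W/y, Mid/R/E/z, Mid/R/E/x, Mid/R/E/y, Mid/M/W/z, Mid/M/W/x, Mid/M/W/y, Mid/M/E/z, Mid/M/E/x, Mid/M/E/y, Lo/L/W/z, Lo/L/W/x, Lo/L/W/y, Lo/L/E/z, Lo/L/E/x, Lo/L/E/y, Lo/R/W/z, Lo/R/W/x, Lo/R/W/y, Lo/R/E/z, Lo/R/E/x, Lo/R/E/y, Lo/M/W/z, Lo/M/W/x, Lo/M/W/y, Lo/M/E/z, Lo/M/E/x, Lo/M/E/y. Columns: CH, CT, BH, BT.
{Mid/L/W/z, Mid/R/W/z, Mid/M/W/z} → row (8,1) (8,1) (1,8) (1,8)
{Mid/L/W/x, Mid/R/W/x, Mid/M/W/x} → row (3,2) (3,2) (1,8) (1,8)
{Mid/L/W/y, Mid/R/W/y, Mid/M/W/y} → row (1,5) (1,5) (1,8) (1,8)
{Mid/L/E/z, Mid/L/E/x, Mid/L/E/y, Mid/R/E/z, Mid/R/E/x, Mid/R/E/y, Mid/M/E/z, Mid/M/E/x, Mid/M/E/y} → row (3,0) (3,0) (1,8) (1,8)
{Lo/L/W/z, Lo/L/W/x, Lo/L/W/y, Lo/L/E/z, Lo/L/E/x, Lo/L/E/y} → row (8,1) (8,1) (8,1) (8,1)
{Lo/R/W/z, Lo/R/W/x, Lo/R/W/y, Lo/R/E/z, Lo/R/E/x, Lo/R/E/y} → row (6,1) (6,1) (6,1) (6,1)
{Lo/M/W/z, Lo/M/W/x, Lo/M/W/y, Lo/M/E/z, Lo/M/E/x, Lo/M/E/y} → row (7,4) (0,2) (7,4) (0,2)
That's 7 distinct rows out of 36 strategies.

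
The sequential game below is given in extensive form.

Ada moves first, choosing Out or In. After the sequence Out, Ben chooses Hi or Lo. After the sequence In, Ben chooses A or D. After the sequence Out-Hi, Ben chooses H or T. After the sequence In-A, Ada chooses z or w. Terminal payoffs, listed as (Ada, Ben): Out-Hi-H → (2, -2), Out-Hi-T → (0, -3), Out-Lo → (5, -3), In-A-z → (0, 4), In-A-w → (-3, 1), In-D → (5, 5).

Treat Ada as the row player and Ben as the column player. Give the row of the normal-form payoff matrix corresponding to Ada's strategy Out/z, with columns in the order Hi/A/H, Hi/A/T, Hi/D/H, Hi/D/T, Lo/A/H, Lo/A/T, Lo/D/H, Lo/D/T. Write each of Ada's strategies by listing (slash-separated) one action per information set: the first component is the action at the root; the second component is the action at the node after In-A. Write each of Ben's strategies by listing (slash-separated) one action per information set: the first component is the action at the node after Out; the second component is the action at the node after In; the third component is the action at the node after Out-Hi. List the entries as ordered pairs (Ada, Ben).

vs Hi/A/H: Ada plays Out → Ben plays Hi at [Out] → Ben plays H at [Out-Hi] → (2, -2)
vs Hi/A/T: Ada plays Out → Ben plays Hi at [Out] → Ben plays T at [Out-Hi] → (0, -3)
vs Hi/D/H: Ada plays Out → Ben plays Hi at [Out] → Ben plays H at [Out-Hi] → (2, -2)
vs Hi/D/T: Ada plays Out → Ben plays Hi at [Out] → Ben plays T at [Out-Hi] → (0, -3)
vs Lo/A/H: Ada plays Out → Ben plays Lo at [Out] → (5, -3)
vs Lo/A/T: Ada plays Out → Ben plays Lo at [Out] → (5, -3)
vs Lo/D/H: Ada plays Out → Ben plays Lo at [Out] → (5, -3)
vs Lo/D/T: Ada plays Out → Ben plays Lo at [Out] → (5, -3)

(2,-2) (0,-3) (2,-2) (0,-3) (5,-3) (5,-3) (5,-3) (5,-3)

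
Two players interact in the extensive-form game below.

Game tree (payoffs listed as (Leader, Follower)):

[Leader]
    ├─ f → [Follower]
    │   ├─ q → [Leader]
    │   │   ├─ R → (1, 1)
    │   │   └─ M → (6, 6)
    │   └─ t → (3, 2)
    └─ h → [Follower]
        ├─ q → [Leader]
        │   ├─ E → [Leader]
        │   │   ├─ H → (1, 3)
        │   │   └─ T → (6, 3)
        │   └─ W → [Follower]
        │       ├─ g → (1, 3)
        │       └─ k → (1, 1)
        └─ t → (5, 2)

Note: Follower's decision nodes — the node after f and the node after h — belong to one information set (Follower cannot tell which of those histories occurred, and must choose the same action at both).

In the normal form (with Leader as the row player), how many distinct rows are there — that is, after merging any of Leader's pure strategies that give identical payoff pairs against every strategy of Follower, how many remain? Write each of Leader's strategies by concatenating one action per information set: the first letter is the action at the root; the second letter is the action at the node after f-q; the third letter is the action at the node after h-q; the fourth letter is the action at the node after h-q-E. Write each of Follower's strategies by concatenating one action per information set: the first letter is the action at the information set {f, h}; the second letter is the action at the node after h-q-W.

5

Leader has 16 pure strategies: fREH, fRET, fRWH, fRWT, fMEH, fMET, fMWH, fMWT, hREH, hRET, hRWH, hRWT, hMEH, hMET, hMWH, hMWT. Columns: qg, qk, tg, tk.
{fREH, fRET, fRWH, fRWT} → row (1,1) (1,1) (3,2) (3,2)
{fMEH, fMET, fMWH, fMWT} → row (6,6) (6,6) (3,2) (3,2)
{hREH, hMEH} → row (1,3) (1,3) (5,2) (5,2)
{hRET, hMET} → row (6,3) (6,3) (5,2) (5,2)
{hRWH, hRWT, hMWH, hMWT} → row (1,3) (1,1) (5,2) (5,2)
That's 5 distinct rows out of 16 strategies.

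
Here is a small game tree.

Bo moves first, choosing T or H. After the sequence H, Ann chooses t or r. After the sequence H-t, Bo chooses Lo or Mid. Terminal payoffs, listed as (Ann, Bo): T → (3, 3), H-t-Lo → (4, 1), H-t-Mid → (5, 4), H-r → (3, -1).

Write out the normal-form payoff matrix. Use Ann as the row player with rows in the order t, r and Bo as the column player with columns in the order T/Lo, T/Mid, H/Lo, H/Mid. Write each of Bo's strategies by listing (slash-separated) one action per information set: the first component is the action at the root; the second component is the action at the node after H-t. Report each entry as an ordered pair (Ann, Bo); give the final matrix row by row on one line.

         T/Lo    T/Mid     H/Lo    H/Mid
   t    (3,3)    (3,3)    (4,1)    (5,4)
   r    (3,3)    (3,3)   (3,-1)   (3,-1)

t: (3,3) (3,3) (4,1) (5,4) | r: (3,3) (3,3) (3,-1) (3,-1)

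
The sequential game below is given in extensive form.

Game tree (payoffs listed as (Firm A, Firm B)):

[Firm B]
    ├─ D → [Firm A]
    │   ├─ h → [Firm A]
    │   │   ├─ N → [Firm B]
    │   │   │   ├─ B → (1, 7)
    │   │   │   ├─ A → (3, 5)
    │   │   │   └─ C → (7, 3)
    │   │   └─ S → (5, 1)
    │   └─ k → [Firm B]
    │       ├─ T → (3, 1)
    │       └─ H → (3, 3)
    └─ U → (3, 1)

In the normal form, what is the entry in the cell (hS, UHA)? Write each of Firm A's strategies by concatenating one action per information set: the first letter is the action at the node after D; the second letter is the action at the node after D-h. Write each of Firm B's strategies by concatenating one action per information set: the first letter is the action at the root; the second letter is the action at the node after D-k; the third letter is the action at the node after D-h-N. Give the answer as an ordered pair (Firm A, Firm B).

(3, 1)

Trace the play path from the root:
  Firm B plays U
→ terminal payoff (3, 1).
(Firm A's choice at the node after D is never reached on this path, so it doesn't affect the outcome.)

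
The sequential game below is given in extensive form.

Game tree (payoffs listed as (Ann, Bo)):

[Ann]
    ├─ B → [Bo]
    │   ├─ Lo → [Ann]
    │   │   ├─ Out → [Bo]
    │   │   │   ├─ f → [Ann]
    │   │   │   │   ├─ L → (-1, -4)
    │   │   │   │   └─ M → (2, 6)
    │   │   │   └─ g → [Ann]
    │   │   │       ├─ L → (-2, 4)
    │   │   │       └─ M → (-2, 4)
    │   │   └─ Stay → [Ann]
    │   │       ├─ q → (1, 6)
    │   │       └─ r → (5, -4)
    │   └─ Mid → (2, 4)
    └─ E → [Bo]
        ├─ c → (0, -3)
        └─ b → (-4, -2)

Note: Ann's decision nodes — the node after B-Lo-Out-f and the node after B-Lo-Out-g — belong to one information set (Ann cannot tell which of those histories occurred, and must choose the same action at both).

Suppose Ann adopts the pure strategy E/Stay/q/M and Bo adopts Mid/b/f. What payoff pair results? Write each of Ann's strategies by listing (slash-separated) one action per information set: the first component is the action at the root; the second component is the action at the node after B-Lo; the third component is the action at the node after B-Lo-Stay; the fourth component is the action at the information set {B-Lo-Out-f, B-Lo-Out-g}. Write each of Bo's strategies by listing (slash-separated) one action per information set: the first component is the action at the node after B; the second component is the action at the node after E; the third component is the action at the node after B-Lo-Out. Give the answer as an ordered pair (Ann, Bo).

Trace the play path from the root:
  Ann plays E
  Bo plays b at [E]
→ terminal payoff (-4, -2).
(Ann's choice at the node after B-Lo is never reached on this path, so it doesn't affect the outcome.)

(-4, -2)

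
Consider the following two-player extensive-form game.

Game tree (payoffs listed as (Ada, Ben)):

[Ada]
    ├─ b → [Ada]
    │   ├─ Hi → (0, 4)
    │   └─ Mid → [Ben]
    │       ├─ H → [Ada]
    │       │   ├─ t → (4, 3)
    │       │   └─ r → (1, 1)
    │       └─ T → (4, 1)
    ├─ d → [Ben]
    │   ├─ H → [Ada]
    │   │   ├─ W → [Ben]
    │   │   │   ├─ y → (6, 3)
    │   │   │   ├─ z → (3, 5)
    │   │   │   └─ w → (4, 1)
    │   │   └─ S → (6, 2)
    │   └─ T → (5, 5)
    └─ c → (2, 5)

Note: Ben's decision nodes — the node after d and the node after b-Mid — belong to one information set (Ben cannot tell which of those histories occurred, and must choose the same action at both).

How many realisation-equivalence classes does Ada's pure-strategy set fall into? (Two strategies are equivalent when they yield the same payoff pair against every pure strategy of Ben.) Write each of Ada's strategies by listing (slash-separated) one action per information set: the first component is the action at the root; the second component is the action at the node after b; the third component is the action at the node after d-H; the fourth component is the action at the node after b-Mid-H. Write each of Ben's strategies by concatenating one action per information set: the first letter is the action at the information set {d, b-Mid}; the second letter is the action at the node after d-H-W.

6

Ada has 24 pure strategies: b/Hi/W/t, b/Hi/W/r, b/Hi/S/t, b/Hi/S/r, b/Mid/W/t, b/Mid/W/r, b/Mid/S/t, b/Mid/S/r, d/Hi/W/t, d/Hi/W/r, d/Hi/S/t, d/Hi/S/r, d/Mid/W/t, d/Mid/W/r, d/Mid/S/t, d/Mid/S/r, c/Hi/W/t, c/Hi/W/r, c/Hi/S/t, c/Hi/S/r, c/Mid/W/t, c/Mid/W/r, c/Mid/S/t, c/Mid/S/r. Columns: Hy, Hz, Hw, Ty, Tz, Tw.
{b/Hi/W/t, b/Hi/W/r, b/Hi/S/t, b/Hi/S/r} → row (0,4) (0,4) (0,4) (0,4) (0,4) (0,4)
{b/Mid/W/t, b/Mid/S/t} → row (4,3) (4,3) (4,3) (4,1) (4,1) (4,1)
{b/Mid/W/r, b/Mid/S/r} → row (1,1) (1,1) (1,1) (4,1) (4,1) (4,1)
{d/Hi/W/t, d/Hi/W/r, d/Mid/W/t, d/Mid/W/r} → row (6,3) (3,5) (4,1) (5,5) (5,5) (5,5)
{d/Hi/S/t, d/Hi/S/r, d/Mid/S/t, d/Mid/S/r} → row (6,2) (6,2) (6,2) (5,5) (5,5) (5,5)
{c/Hi/W/t, c/Hi/W/r, c/Hi/S/t, c/Hi/S/r, c/Mid/W/t, c/Mid/W/r, c/Mid/S/t, c/Mid/S/r} → row (2,5) (2,5) (2,5) (2,5) (2,5) (2,5)
That's 6 distinct rows out of 24 strategies.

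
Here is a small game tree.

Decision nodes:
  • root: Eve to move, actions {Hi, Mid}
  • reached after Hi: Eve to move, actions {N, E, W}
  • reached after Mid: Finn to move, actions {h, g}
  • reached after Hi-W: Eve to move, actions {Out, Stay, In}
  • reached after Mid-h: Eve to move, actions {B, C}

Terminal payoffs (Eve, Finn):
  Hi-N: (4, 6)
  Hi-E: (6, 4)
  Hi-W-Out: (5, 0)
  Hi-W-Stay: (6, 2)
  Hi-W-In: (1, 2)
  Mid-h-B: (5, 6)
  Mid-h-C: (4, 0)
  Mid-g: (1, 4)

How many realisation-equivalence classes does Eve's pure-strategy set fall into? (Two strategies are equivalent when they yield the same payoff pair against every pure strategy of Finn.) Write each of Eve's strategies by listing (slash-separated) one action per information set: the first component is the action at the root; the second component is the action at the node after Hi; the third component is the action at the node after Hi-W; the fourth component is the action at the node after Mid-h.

7

Eve has 36 pure strategies: Hi/N/Out/B, Hi/N/Out/C, Hi/N/Stay/B, Hi/N/Stay/C, Hi/N/In/B, Hi/N/In/C, Hi/E/Out/B, Hi/E/Out/C, Hi/E/Stay/B, Hi/E/Stay/C, Hi/E/In/B, Hi/E/In/C, Hi/W/Out/B, Hi/W/Out/C, Hi/W/Stay/B, Hi/W/Stay/C, Hi/W/In/B, Hi/W/In/C, Mid/N/Out/B, Mid/N/Out/C, Mid/N/Stay/B, Mid/N/Stay/C, Mid/N/In/B, Mid/N/In/C, Mid/E/Out/B, Mid/E/Out/C, Mid/E/Stay/B, Mid/E/Stay/C, Mid/E/In/B, Mid/E/In/C, Mid/W/Out/B, Mid/W/Out/C, Mid/W/Stay/B, Mid/W/Stay/C, Mid/W/In/B, Mid/W/In/C. Columns: h, g.
{Hi/N/Out/B, Hi/N/Out/C, Hi/N/Stay/B, Hi/N/Stay/C, Hi/N/In/B, Hi/N/In/C} → row (4,6) (4,6)
{Hi/E/Out/B, Hi/E/Out/C, Hi/E/Stay/B, Hi/E/Stay/C, Hi/E/In/B, Hi/E/In/C} → row (6,4) (6,4)
{Hi/W/Out/B, Hi/W/Out/C} → row (5,0) (5,0)
{Hi/W/Stay/B, Hi/W/Stay/C} → row (6,2) (6,2)
{Hi/W/In/B, Hi/W/In/C} → row (1,2) (1,2)
{Mid/N/Out/B, Mid/N/Stay/B, Mid/N/In/B, Mid/E/Out/B, Mid/E/Stay/B, Mid/E/In/B, Mid/W/Out/B, Mid/W/Stay/B, Mid/W/In/B} → row (5,6) (1,4)
{Mid/N/Out/C, Mid/N/Stay/C, Mid/N/In/C, Mid/E/Out/C, Mid/E/Stay/C, Mid/E/In/C, Mid/W/Out/C, Mid/W/Stay/C, Mid/W/In/C} → row (4,0) (1,4)
That's 7 distinct rows out of 36 strategies.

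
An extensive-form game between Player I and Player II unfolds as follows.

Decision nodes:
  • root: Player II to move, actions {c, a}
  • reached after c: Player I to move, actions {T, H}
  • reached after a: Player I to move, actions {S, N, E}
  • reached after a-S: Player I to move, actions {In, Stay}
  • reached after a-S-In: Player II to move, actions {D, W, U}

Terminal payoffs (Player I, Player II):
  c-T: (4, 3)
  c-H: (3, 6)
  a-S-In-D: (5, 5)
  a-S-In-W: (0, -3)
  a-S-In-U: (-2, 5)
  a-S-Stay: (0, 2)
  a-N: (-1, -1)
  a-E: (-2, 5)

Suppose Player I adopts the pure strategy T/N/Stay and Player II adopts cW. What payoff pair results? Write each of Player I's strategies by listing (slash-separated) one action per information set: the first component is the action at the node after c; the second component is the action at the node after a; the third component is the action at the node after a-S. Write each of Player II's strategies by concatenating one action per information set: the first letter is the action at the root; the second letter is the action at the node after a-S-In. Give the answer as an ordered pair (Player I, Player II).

Trace the play path from the root:
  Player II plays c
  Player I plays T at [c]
→ terminal payoff (4, 3).
(Player I's choice at the node after a is never reached on this path, so it doesn't affect the outcome.)

(4, 3)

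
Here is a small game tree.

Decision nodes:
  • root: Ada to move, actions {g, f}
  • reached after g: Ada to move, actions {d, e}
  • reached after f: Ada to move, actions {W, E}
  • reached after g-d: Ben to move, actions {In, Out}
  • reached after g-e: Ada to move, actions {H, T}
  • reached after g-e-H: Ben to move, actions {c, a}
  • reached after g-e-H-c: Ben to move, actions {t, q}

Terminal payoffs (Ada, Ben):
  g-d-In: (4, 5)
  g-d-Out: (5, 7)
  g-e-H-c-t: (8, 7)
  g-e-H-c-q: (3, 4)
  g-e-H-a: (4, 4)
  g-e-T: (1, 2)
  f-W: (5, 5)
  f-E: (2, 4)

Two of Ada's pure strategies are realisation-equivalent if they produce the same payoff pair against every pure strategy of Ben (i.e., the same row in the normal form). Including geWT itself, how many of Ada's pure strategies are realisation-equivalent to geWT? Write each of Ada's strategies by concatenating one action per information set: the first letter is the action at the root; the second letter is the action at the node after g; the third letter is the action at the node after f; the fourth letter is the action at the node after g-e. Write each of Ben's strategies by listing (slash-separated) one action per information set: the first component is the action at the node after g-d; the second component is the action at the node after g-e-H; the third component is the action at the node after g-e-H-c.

Row for geWT (columns In/c/t, In/c/q, In/a/t, In/a/q, Out/c/t, Out/c/q, Out/a/t, Out/a/q): (1,2) (1,2) (1,2) (1,2) (1,2) (1,2) (1,2) (1,2).
Under geWT, Ada's choice at the node after f can never be reached regardless of what Ben does, so varying those choices leaves every outcome unchanged.
Holding the reachable choices fixed and varying the unreachable one freely already gives 2 equivalent strategies.
No other strategy reproduces this row, so those 2 are the full class: geWT, geET.

2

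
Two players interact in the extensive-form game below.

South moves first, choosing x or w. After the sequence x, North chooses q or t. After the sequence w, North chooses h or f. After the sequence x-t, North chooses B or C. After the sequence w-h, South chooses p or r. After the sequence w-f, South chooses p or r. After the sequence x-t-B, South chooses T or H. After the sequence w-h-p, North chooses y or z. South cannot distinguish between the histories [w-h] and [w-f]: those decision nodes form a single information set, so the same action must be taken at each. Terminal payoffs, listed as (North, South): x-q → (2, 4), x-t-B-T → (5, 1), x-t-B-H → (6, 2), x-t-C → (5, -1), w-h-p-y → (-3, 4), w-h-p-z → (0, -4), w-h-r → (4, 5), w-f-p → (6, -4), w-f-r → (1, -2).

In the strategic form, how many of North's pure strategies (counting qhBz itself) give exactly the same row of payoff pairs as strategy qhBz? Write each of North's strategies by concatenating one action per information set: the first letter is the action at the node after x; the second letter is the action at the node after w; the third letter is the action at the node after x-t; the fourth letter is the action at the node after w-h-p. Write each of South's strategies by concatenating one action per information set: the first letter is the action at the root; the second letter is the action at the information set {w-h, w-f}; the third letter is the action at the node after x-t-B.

Row for qhBz (columns xpT, xpH, xrT, xrH, wpT, wpH, wrT, wrH): (2,4) (2,4) (2,4) (2,4) (0,-4) (0,-4) (4,5) (4,5).
Under qhBz, North's choice at the node after x-t can never be reached regardless of what South does, so varying those choices leaves every outcome unchanged.
Holding the reachable choices fixed and varying the unreachable one freely already gives 2 equivalent strategies.
No other strategy reproduces this row, so those 2 are the full class: qhBz, qhCz.

2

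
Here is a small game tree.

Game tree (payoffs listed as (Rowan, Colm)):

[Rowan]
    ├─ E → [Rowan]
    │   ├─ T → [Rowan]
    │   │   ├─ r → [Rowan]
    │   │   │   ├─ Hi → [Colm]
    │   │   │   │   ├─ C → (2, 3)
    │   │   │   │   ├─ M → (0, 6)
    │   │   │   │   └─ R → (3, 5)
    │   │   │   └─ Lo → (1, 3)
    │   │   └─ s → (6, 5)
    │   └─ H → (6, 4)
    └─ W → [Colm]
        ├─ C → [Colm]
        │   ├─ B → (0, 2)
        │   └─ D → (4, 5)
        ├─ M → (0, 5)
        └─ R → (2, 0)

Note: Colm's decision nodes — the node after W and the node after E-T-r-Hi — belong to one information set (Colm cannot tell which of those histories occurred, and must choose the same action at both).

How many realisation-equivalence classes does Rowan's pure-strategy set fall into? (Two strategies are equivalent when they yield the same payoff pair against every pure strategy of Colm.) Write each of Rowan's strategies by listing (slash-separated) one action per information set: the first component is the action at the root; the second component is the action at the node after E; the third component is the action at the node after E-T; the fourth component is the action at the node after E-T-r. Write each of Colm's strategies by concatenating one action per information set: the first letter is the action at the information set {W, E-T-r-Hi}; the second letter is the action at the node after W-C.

5

Rowan has 16 pure strategies: E/T/r/Hi, E/T/r/Lo, E/T/s/Hi, E/T/s/Lo, E/H/r/Hi, E/H/r/Lo, E/H/s/Hi, E/H/s/Lo, W/T/r/Hi, W/T/r/Lo, W/T/s/Hi, W/T/s/Lo, W/H/r/Hi, W/H/r/Lo, W/H/s/Hi, W/H/s/Lo. Columns: CB, CD, MB, MD, RB, RD.
{E/T/r/Hi} → row (2,3) (2,3) (0,6) (0,6) (3,5) (3,5)
{E/T/r/Lo} → row (1,3) (1,3) (1,3) (1,3) (1,3) (1,3)
{E/T/s/Hi, E/T/s/Lo} → row (6,5) (6,5) (6,5) (6,5) (6,5) (6,5)
{E/H/r/Hi, E/H/r/Lo, E/H/s/Hi, E/H/s/Lo} → row (6,4) (6,4) (6,4) (6,4) (6,4) (6,4)
{W/T/r/Hi, W/T/r/Lo, W/T/s/Hi, W/T/s/Lo, W/H/r/Hi, W/H/r/Lo, W/H/s/Hi, W/H/s/Lo} → row (0,2) (4,5) (0,5) (0,5) (2,0) (2,0)
That's 5 distinct rows out of 16 strategies.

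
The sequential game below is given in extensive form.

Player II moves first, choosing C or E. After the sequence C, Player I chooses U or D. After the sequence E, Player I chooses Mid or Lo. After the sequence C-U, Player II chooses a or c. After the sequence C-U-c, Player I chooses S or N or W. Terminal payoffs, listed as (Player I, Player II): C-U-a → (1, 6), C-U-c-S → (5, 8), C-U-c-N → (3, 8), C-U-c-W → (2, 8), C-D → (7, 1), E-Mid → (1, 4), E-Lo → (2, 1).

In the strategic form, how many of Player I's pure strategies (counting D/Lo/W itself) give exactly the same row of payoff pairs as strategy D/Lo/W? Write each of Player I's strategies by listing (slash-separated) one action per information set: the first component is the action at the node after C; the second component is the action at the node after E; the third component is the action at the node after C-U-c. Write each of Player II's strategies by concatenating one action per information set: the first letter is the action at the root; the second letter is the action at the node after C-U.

3

Row for D/Lo/W (columns Ca, Cc, Ea, Ec): (7,1) (7,1) (2,1) (2,1).
Under D/Lo/W, Player I's choice at the node after C-U-c can never be reached regardless of what Player II does, so varying those choices leaves every outcome unchanged.
Holding the reachable choices fixed and varying the unreachable one freely already gives 3 equivalent strategies.
No other strategy reproduces this row, so those 3 are the full class: D/Lo/S, D/Lo/N, D/Lo/W.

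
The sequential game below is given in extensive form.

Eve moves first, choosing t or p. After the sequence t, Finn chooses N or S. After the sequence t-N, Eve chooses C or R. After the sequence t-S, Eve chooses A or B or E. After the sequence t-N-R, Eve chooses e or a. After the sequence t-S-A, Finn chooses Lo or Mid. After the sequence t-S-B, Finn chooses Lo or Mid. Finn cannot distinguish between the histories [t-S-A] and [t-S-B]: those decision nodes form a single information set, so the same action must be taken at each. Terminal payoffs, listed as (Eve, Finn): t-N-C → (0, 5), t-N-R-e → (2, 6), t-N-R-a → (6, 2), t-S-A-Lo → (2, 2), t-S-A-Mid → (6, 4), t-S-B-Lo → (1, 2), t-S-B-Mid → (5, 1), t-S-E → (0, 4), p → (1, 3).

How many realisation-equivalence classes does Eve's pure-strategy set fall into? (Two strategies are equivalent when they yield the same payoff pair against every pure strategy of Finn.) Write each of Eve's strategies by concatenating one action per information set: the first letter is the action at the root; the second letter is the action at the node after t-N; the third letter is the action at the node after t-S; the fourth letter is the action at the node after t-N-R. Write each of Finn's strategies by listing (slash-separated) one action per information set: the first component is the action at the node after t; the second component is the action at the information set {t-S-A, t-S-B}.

10

Eve has 24 pure strategies: tCAe, tCAa, tCBe, tCBa, tCEe, tCEa, tRAe, tRAa, tRBe, tRBa, tREe, tREa, pCAe, pCAa, pCBe, pCBa, pCEe, pCEa, pRAe, pRAa, pRBe, pRBa, pREe, pREa. Columns: N/Lo, N/Mid, S/Lo, S/Mid.
{tCAe, tCAa} → row (0,5) (0,5) (2,2) (6,4)
{tCBe, tCBa} → row (0,5) (0,5) (1,2) (5,1)
{tCEe, tCEa} → row (0,5) (0,5) (0,4) (0,4)
{tRAe} → row (2,6) (2,6) (2,2) (6,4)
{tRAa} → row (6,2) (6,2) (2,2) (6,4)
{tRBe} → row (2,6) (2,6) (1,2) (5,1)
{tRBa} → row (6,2) (6,2) (1,2) (5,1)
{tREe} → row (2,6) (2,6) (0,4) (0,4)
{tREa} → row (6,2) (6,2) (0,4) (0,4)
{pCAe, pCAa, pCBe, pCBa, pCEe, pCEa, pRAe, pRAa, pRBe, pRBa, pREe, pREa} → row (1,3) (1,3) (1,3) (1,3)
That's 10 distinct rows out of 24 strategies.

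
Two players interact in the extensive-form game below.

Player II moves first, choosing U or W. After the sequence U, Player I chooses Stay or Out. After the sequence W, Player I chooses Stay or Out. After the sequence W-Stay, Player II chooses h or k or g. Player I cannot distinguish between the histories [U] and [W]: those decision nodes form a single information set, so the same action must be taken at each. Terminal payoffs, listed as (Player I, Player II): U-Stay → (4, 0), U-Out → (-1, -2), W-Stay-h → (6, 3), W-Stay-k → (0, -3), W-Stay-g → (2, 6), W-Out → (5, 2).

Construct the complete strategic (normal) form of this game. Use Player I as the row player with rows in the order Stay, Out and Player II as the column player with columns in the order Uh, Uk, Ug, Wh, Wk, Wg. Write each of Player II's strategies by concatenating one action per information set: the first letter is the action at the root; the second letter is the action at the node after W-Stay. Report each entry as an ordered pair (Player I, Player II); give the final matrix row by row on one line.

Stay: (4,0) (4,0) (4,0) (6,3) (0,-3) (2,6) | Out: (-1,-2) (-1,-2) (-1,-2) (5,2) (5,2) (5,2)

Row Stay: Uh→(4,0), Uk→(4,0), Ug→(4,0), Wh→(6,3), Wk→(0,-3), Wg→(2,6)
Row Out: Uh→(-1,-2), Uk→(-1,-2), Ug→(-1,-2), Wh→(5,2), Wk→(5,2), Wg→(5,2)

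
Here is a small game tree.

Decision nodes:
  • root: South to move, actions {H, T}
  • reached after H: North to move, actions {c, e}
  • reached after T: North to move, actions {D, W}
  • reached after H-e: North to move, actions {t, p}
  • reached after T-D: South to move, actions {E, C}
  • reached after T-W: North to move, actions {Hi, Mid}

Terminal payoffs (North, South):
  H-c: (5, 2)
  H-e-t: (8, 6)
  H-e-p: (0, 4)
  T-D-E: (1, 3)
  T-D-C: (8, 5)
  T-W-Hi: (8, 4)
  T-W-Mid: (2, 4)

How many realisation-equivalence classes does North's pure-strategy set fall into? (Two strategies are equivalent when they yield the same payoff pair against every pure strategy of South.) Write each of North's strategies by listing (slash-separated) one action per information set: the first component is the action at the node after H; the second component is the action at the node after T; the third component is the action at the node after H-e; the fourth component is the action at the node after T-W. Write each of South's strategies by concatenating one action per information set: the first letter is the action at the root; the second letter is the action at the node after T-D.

9

North has 16 pure strategies: c/D/t/Hi, c/D/t/Mid, c/D/p/Hi, c/D/p/Mid, c/W/t/Hi, c/W/t/Mid, c/W/p/Hi, c/W/p/Mid, e/D/t/Hi, e/D/t/Mid, e/D/p/Hi, e/D/p/Mid, e/W/t/Hi, e/W/t/Mid, e/W/p/Hi, e/W/p/Mid. Columns: HE, HC, TE, TC.
{c/D/t/Hi, c/D/t/Mid, c/D/p/Hi, c/D/p/Mid} → row (5,2) (5,2) (1,3) (8,5)
{c/W/t/Hi, c/W/p/Hi} → row (5,2) (5,2) (8,4) (8,4)
{c/W/t/Mid, c/W/p/Mid} → row (5,2) (5,2) (2,4) (2,4)
{e/D/t/Hi, e/D/t/Mid} → row (8,6) (8,6) (1,3) (8,5)
{e/D/p/Hi, e/D/p/Mid} → row (0,4) (0,4) (1,3) (8,5)
{e/W/t/Hi} → row (8,6) (8,6) (8,4) (8,4)
{e/W/t/Mid} → row (8,6) (8,6) (2,4) (2,4)
{e/W/p/Hi} → row (0,4) (0,4) (8,4) (8,4)
{e/W/p/Mid} → row (0,4) (0,4) (2,4) (2,4)
That's 9 distinct rows out of 16 strategies.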